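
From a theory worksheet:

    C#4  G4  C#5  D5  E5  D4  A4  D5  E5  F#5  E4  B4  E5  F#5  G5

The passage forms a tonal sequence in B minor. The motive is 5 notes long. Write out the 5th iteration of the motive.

The 5-note cells begin on C#4, D4, E4 — each up a 2nd from the last.
Extending up a 2nd: F#4 → G4.
So cell 5 is G4 D5 G5 A5 B5.

G4 D5 G5 A5 B5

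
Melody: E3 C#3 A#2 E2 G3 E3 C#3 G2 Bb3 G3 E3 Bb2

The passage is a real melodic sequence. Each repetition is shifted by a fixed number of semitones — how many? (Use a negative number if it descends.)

The 4-note cells begin on E3, G3, Bb3 — each up a 3rd from the last.
Counting half-steps from E3 to G3: 3.

3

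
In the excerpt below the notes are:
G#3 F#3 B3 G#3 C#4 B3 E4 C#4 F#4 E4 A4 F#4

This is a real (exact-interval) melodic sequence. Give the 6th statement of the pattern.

A5 G5 C6 A5

Unit = 4 notes; the statements start on G#3, C#4, F#4, moving up a 4th each time.
Extending up a 4th: B4 → E5 → A5.
So cell 6 is A5 G5 C6 A5.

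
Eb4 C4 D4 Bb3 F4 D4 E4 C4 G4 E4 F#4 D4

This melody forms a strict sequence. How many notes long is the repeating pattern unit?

4

12 notes total. Splitting into 3 groups of 4:
Eb4 C4 D4 Bb3 | F4 D4 E4 C4 | G4 E4 F#4 D4
Each cell is the previous one up a 2nd — so the unit is 4 notes.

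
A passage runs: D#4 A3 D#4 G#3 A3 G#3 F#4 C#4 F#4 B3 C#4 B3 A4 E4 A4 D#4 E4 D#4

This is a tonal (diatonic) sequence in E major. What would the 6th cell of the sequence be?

With a 6-note motive the entries are D#4, F#4, A4, each up a 3rd from the previous.
Extending up a 3rd: C#5 → E5 → G#5.
Statement 6 starts on G#5 and keeps the same diatonic contour: G#5 D#5 G#5 C#5 D#5 C#5.

G#5 D#5 G#5 C#5 D#5 C#5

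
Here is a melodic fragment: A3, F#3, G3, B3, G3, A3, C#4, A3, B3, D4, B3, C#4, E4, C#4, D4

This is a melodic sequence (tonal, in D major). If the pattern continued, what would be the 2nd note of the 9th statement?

With 3-note cells, note 2 of each statement runs F#3, G3, A3, B3, C#4.
Each moves up a 2nd. Continuing: D4 → E4 → F#4 → G4.

G4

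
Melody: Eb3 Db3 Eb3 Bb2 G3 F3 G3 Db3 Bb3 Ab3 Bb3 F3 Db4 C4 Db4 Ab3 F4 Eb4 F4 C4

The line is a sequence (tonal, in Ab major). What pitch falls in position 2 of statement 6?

G4

The unit is 4 notes. Position-2 pitches of the 5 shown cells: Db3, F3, Ab3, C4, Eb4.
Each moves up a 3rd; the next is G4.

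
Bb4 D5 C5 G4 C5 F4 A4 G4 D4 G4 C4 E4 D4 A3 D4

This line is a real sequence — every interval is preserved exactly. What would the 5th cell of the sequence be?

With a 5-note motive the entries are Bb4, F4, C4, each down a 4th from the previous.
Continuing the starts: G3 → D3.
Statement 5 starts on D3 and keeps the same exact contour: D3 F#3 E3 B2 E3.

D3 F#3 E3 B2 E3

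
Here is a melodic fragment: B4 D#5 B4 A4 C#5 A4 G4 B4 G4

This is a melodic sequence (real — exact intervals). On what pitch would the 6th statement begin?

With a 3-note motive the entries are B4, A4, G4, each down a 2nd from the previous.
Continuing: F4 → Eb4 → Db4. Statement 6 starts on Db4.

Db4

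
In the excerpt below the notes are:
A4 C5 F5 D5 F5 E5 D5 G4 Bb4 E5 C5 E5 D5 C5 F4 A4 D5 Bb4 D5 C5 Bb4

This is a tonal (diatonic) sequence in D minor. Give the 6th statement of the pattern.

C4 E4 A4 F4 A4 G4 F4

The 7-note cells begin on A4, G4, F4 — each down a 2nd from the last.
Carrying on: E4 → D4 → C4.
Statement 6 starts on C4 and keeps the same diatonic contour: C4 E4 A4 F4 A4 G4 F4.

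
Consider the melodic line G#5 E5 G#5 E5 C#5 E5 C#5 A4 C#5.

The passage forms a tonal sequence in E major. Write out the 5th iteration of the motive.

F#4 D#4 F#4

Taking 3-note groups, the heads are G#5, E5, C#5: the pattern moves down a 3rd.
Continuing the starts: A4 → F#4.
Statement 5 starts on F#4 and keeps the same diatonic contour: F#4 D#4 F#4.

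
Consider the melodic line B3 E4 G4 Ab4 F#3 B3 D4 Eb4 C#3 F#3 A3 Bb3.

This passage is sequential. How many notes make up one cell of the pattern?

4

There are 12 notes; a 4-note unit gives 3 cells:
B3 E4 G4 Ab4 | F#3 B3 D4 Eb4 | C#3 F#3 A3 Bb3
Each cell is the previous one down a 4th — so the unit is 4 notes.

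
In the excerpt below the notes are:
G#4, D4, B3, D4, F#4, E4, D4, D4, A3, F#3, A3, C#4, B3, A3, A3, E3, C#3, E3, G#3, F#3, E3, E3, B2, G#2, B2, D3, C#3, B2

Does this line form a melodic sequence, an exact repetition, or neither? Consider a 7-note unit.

sequence

Each 7-note cell is the previous one transposed down a 4th.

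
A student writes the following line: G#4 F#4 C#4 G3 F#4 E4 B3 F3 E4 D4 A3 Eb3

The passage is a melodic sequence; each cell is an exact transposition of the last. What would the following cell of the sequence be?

D4 C4 G3 Db3

Unit = 4 notes; the statements start on G#4, F#4, E4, moving down a 2nd each time.
So cell 4 is D4 C4 G3 Db3.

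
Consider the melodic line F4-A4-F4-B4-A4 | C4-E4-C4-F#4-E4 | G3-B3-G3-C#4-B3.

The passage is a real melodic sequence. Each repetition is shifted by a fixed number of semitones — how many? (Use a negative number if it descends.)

-5

With a 5-note motive the entries are F4, C4, G3, each down a 4th from the previous.
F4→C4 is 60 − 65 = -5 semitones.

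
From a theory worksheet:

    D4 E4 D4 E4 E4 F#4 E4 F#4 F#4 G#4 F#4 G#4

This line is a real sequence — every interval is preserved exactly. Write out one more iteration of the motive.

G#4 A#4 G#4 A#4

With a 4-note motive the entries are D4, E4, F#4, each up a 2nd from the previous.
So cell 4 is G#4 A#4 G#4 A#4.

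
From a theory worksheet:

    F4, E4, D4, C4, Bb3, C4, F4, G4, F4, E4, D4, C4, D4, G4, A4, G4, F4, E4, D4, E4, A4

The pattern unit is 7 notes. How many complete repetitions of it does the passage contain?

21 notes in groups of 7 gives 21/7 = 3 statements.
Starts: F4, G4, A4 — each up a 2nd.

3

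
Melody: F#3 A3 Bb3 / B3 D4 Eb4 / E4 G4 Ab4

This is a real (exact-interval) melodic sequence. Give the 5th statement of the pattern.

The 3-note cells begin on F#3, B3, E4 — each up a 4th from the last.
Carrying on: A4 → D5.
Statement 5 starts on D5 and keeps the same exact contour: D5 F5 Gb5.

D5 F5 Gb5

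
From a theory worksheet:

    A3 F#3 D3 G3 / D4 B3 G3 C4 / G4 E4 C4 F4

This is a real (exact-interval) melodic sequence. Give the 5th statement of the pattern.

Taking 4-note groups, the heads are A3, D4, G4: the pattern moves up a 4th.
Extending up a 4th: C5 → F5.
So cell 5 is F5 D5 Bb4 Eb5.

F5 D5 Bb4 Eb5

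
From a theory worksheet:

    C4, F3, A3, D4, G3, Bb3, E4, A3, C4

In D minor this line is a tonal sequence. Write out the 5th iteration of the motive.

G4 C4 E4

Unit = 3 notes; the statements start on C4, D4, E4, moving up a 2nd each time.
Extending up a 2nd: F4 → G4.
Statement 5 starts on G4 and keeps the same diatonic contour: G4 C4 E4.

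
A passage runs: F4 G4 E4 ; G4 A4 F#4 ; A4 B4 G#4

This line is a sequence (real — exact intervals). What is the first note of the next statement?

Taking 3-note groups, the heads are F4, G4, A4: the pattern moves up a 2nd.
One more step up a 2nd gives B4.

B4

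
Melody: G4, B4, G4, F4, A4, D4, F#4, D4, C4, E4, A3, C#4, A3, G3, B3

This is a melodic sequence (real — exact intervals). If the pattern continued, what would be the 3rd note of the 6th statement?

F#2

Grouping in 5s, the 3rd note of each cell is G4, D4, A3.
Carrying that down a 4th forward: E3 → B2 → F#2.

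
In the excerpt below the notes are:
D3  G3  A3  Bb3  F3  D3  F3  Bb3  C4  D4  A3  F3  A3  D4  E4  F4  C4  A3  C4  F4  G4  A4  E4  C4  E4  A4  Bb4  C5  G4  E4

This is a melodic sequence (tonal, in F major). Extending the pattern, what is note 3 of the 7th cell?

The unit is 6 notes. Position-3 pitches of the 5 shown cells: A3, C4, E4, G4, Bb4.
Extending up a 3rd: D5 → F5.

F5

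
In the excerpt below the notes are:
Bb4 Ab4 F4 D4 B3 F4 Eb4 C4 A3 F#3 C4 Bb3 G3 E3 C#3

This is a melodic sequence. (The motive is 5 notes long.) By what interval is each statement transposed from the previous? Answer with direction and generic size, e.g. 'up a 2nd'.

The 5-note cells begin on Bb4, F4, C4 — each down a 4th from the last.
Bb4 to F4 is down a 4th.

down a 4th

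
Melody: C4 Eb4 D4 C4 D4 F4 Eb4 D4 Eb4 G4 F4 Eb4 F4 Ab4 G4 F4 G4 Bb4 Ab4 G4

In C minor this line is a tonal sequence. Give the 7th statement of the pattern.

Unit = 4 notes; the statements start on C4, D4, Eb4, F4, G4, moving up a 2nd each time.
Carrying on: Ab4 → Bb4.
Statement 7 starts on Bb4 and keeps the same diatonic contour: Bb4 D5 C5 Bb4.

Bb4 D5 C5 Bb4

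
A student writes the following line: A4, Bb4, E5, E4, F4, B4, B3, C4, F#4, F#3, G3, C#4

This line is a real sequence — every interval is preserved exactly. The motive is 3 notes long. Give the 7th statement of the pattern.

With a 3-note motive the entries are A4, E4, B3, F#3, each down a 4th from the previous.
Extending down a 4th: C#3 → G#2 → D#2.
So cell 7 is D#2 E2 A#2.

D#2 E2 A#2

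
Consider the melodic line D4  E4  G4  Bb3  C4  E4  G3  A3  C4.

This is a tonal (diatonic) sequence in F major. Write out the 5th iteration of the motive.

C3 D3 F3

The 3-note cells begin on D4, Bb3, G3 — each down a 3rd from the last.
Continuing the starts: E3 → C3.
Statement 5 starts on C3 and keeps the same diatonic contour: C3 D3 F3.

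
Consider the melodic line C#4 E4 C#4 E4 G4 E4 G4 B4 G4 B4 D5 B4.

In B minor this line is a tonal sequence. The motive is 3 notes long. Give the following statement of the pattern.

Taking 3-note groups, the heads are C#4, E4, G4, B4: the pattern moves up a 3rd.
From D5 the diatonic shape gives D5 F#5 D5.

D5 F#5 D5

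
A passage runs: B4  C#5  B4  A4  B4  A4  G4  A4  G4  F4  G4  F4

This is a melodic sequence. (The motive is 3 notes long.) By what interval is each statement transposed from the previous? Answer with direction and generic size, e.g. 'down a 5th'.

Unit = 3 notes; the statements start on B4, A4, G4, F4, moving down a 2nd each time.
From B4 to A4: down a 2nd.

down a 2nd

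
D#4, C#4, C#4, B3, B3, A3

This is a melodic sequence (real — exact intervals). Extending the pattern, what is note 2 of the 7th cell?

Db3

Grouping in 2s, the 2nd note of each cell is C#4, B3, A3.
Each moves down a 2nd. Continuing: G3 → F3 → Eb3 → Db3.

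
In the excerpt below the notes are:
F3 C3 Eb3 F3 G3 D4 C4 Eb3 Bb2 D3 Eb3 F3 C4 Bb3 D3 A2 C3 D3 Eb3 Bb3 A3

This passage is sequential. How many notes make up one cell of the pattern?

7

Try groups of 7 (3 cells in 21 notes):
F3 C3 Eb3 F3 G3 D4 C4 | Eb3 Bb2 D3 Eb3 F3 C4 Bb3 | D3 A2 C3 D3 Eb3 Bb3 A3
Every group is a transposition down a 2nd of the one before; no shorter unit works.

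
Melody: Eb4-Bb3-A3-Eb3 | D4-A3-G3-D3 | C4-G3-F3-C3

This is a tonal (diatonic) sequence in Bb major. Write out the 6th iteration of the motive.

Taking 4-note groups, the heads are Eb4, D4, C4: the pattern moves down a 2nd.
Continuing the starts: Bb3 → A3 → G3.
So cell 6 is G3 D3 C3 G2.

G3 D3 C3 G2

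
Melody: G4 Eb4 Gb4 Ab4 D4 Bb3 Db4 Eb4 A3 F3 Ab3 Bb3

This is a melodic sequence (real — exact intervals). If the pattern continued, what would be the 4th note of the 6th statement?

G2

With 4-note cells, note 4 of each statement runs Ab4, Eb4, Bb3.
Carrying that down a 4th forward: F3 → C3 → G2.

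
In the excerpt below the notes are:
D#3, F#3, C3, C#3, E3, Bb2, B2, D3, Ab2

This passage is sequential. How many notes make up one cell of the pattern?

3

There are 9 notes; a 3-note unit gives 3 cells:
D#3 F#3 C3 | C#3 E3 Bb2 | B2 D3 Ab2
Every group is a transposition down a 2nd of the one before; no shorter unit works.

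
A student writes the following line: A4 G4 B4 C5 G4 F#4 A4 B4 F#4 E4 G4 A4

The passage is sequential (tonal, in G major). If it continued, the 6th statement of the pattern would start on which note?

C4

Taking 4-note groups, the heads are A4, G4, F#4: the pattern moves down a 2nd.
Extending the heads down a 2nd: E4 → D4 → C4.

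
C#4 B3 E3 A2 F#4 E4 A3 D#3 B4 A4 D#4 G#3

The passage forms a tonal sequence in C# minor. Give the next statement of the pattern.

E5 D#5 G#4 C#4

Taking 4-note groups, the heads are C#4, F#4, B4: the pattern moves up a 4th.
Statement 4 starts on E5 and keeps the same diatonic contour: E5 D#5 G#4 C#4.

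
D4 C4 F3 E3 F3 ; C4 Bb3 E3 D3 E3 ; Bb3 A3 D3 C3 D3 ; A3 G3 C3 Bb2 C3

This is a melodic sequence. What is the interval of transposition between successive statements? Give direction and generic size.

down a 2nd

Unit = 5 notes; the statements start on D4, C4, Bb3, A3, moving down a 2nd each time.
From D4 to C4: down a 2nd.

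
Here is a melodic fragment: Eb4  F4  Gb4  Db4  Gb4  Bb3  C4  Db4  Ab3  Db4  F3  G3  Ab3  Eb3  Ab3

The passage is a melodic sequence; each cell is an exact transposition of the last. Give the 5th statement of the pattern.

G2 A2 Bb2 F2 Bb2

Taking 5-note groups, the heads are Eb4, Bb3, F3: the pattern moves down a 4th.
Continuing the starts: C3 → G2.
So cell 5 is G2 A2 Bb2 F2 Bb2.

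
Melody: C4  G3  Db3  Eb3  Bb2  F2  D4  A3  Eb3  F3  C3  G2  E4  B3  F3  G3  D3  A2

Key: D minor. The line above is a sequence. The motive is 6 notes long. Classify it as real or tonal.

Each cell has the same semitone pattern (-5, -6, 2, -5, -5) — intervals are preserved exactly.
And Db3 lies outside D minor, so the sequence is real rather than tonal.

real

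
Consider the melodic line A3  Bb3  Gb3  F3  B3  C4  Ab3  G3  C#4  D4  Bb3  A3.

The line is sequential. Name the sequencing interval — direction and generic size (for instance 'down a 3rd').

up a 2nd

Taking 4-note groups, the heads are A3, B3, C#4: the pattern moves up a 2nd.
From A3 to B3: up a 2nd.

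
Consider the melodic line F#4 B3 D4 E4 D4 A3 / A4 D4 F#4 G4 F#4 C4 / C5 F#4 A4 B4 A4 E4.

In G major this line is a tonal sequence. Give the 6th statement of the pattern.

With a 6-note motive the entries are F#4, A4, C5, each up a 3rd from the previous.
Extending up a 3rd: E5 → G5 → B5.
Statement 6 starts on B5 and keeps the same diatonic contour: B5 E5 G5 A5 G5 D5.

B5 E5 G5 A5 G5 D5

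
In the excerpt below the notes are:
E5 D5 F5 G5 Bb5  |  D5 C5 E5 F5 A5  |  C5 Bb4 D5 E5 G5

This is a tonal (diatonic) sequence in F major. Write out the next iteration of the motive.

The 5-note cells begin on E5, D5, C5 — each down a 2nd from the last.
Statement 4 starts on Bb4 and keeps the same diatonic contour: Bb4 A4 C5 D5 F5.

Bb4 A4 C5 D5 F5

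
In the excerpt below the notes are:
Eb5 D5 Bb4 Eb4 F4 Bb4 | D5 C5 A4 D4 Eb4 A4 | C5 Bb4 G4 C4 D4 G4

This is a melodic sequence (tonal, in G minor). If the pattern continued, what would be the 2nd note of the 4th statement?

Grouping in 6s, the 2nd note of each cell is D5, C5, Bb4.
Each moves down a 2nd; the next is A4.

A4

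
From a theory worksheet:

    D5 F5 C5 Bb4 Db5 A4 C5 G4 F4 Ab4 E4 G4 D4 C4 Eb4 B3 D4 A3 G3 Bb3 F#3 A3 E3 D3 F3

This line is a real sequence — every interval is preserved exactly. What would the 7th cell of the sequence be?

G#2 B2 F#2 E2 G2

Taking 5-note groups, the heads are D5, A4, E4, B3, F#3: the pattern moves down a 4th.
Carrying on: C#3 → G#2.
So cell 7 is G#2 B2 F#2 E2 G2.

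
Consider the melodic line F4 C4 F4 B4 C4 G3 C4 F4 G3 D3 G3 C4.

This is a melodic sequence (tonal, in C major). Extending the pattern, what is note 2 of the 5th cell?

With 4-note cells, note 2 of each statement runs C4, G3, D3.
Carrying that down a 4th forward: A2 → E2.

E2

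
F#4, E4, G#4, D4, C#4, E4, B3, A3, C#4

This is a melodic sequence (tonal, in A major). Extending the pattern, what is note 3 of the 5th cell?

The unit is 3 notes. Position-3 pitches of the 3 shown cells: G#4, E4, C#4.
Carrying that down a 3rd forward: A3 → F#3.

F#3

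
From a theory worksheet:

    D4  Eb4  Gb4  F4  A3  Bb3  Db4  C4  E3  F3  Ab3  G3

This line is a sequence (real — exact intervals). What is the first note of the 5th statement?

With a 4-note motive the entries are D4, A3, E3, each down a 4th from the previous.
Extending the heads down a 4th: B2 → F#2.

F#2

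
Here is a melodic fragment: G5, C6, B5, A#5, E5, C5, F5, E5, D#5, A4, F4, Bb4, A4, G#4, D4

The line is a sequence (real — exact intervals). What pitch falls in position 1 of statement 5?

The unit is 5 notes. Position-1 pitches of the 3 shown cells: G5, C5, F4.
Extending down a 5th: Bb3 → Eb3.

Eb3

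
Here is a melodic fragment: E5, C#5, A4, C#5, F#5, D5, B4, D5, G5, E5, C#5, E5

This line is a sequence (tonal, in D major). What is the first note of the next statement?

A5

The 4-note cells begin on E5, F#5, G5 — each up a 2nd from the last.
One more step up a 2nd gives A5.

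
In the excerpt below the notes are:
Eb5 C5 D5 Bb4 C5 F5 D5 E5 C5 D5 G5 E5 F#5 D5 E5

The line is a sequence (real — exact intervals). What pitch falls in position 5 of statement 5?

With 5-note cells, note 5 of each statement runs C5, D5, E5.
Extending up a 2nd: F#5 → G#5.

G#5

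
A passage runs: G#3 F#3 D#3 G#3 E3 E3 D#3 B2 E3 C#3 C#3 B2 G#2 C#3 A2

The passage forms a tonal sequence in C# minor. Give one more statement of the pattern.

A2 G#2 E2 A2 F#2

Taking 5-note groups, the heads are G#3, E3, C#3: the pattern moves down a 3rd.
From A2 the diatonic shape gives A2 G#2 E2 A2 F#2.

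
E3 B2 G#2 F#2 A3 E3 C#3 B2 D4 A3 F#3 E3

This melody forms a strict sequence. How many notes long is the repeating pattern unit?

4

Try groups of 4 (3 cells in 12 notes):
E3 B2 G#2 F#2 | A3 E3 C#3 B2 | D4 A3 F#3 E3
Each cell is the previous one up a 4th — so the unit is 4 notes.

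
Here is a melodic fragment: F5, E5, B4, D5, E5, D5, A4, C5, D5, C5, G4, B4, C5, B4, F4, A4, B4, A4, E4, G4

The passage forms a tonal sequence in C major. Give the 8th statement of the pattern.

Taking 4-note groups, the heads are F5, E5, D5, C5, B4: the pattern moves down a 2nd.
Extending down a 2nd: A4 → G4 → F4.
Statement 8 starts on F4 and keeps the same diatonic contour: F4 E4 B3 D4.

F4 E4 B3 D4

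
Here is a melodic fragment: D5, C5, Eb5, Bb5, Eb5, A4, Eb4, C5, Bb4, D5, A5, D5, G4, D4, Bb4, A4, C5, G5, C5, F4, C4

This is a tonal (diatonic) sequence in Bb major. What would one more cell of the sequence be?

With a 7-note motive the entries are D5, C5, Bb4, each down a 2nd from the previous.
So cell 4 is A4 G4 Bb4 F5 Bb4 Eb4 Bb3.

A4 G4 Bb4 F5 Bb4 Eb4 Bb3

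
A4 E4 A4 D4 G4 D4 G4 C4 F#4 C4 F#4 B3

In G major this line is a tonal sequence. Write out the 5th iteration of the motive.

With a 4-note motive the entries are A4, G4, F#4, each down a 2nd from the previous.
Continuing the starts: E4 → D4.
Statement 5 starts on D4 and keeps the same diatonic contour: D4 A3 D4 G3.

D4 A3 D4 G3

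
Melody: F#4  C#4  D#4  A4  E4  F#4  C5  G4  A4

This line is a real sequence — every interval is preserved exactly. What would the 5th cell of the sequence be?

Gb5 Db5 Eb5

The 3-note cells begin on F#4, A4, C5 — each up a 3rd from the last.
Extending up a 3rd: Eb5 → Gb5.
Statement 5 starts on Gb5 and keeps the same exact contour: Gb5 Db5 Eb5.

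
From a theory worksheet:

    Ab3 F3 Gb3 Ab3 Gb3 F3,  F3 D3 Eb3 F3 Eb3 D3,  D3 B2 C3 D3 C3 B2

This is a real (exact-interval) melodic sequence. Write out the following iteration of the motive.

Taking 6-note groups, the heads are Ab3, F3, D3: the pattern moves down a 3rd.
Statement 4 starts on B2 and keeps the same exact contour: B2 G#2 A2 B2 A2 G#2.

B2 G#2 A2 B2 A2 G#2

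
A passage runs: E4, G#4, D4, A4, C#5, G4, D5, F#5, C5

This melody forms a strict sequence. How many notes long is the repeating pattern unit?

Try groups of 3 (3 cells in 9 notes):
E4 G#4 D4 | A4 C#5 G4 | D5 F#5 C5
That's a consistent up a 4th shift per cell, and no other grouping gives one.

3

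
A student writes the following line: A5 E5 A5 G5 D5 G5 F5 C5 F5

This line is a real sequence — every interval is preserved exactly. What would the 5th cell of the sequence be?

Db5 Ab4 Db5

Taking 3-note groups, the heads are A5, G5, F5: the pattern moves down a 2nd.
Carrying on: Eb5 → Db5.
So cell 5 is Db5 Ab4 Db5.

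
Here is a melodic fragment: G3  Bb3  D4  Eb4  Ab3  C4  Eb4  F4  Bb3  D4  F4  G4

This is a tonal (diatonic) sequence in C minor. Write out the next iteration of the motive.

Unit = 4 notes; the statements start on G3, Ab3, Bb3, moving up a 2nd each time.
From C4 the diatonic shape gives C4 Eb4 G4 Ab4.

C4 Eb4 G4 Ab4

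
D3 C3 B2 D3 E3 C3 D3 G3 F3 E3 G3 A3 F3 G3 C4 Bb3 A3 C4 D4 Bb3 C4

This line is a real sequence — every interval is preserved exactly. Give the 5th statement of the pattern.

Taking 7-note groups, the heads are D3, G3, C4: the pattern moves up a 4th.
Carrying on: F4 → Bb4.
From Bb4 the exact shape gives Bb4 Ab4 G4 Bb4 C5 Ab4 Bb4.

Bb4 Ab4 G4 Bb4 C5 Ab4 Bb4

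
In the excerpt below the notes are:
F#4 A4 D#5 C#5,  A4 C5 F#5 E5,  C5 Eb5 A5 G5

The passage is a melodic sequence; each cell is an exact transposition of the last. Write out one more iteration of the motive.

The 4-note cells begin on F#4, A4, C5 — each up a 3rd from the last.
So cell 4 is Eb5 Gb5 C6 Bb5.

Eb5 Gb5 C6 Bb5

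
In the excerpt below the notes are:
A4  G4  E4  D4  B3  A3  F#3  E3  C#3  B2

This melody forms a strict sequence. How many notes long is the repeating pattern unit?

There are 10 notes; a 2-note unit gives 5 cells:
A4 G4 | E4 D4 | B3 A3 | F#3 E3 | C#3 B2
That's a consistent down a 4th shift per cell, and no other grouping gives one.

2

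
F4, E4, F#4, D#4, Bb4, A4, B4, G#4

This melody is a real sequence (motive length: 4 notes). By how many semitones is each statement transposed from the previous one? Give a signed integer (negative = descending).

5

The 4-note cells begin on F4, Bb4 — each up a 4th from the last.
F4 to Bb4 spans +5 semitones.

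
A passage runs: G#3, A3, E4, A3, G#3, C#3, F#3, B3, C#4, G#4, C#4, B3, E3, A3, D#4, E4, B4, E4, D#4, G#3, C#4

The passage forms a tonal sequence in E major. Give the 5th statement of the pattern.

Unit = 7 notes; the statements start on G#3, B3, D#4, moving up a 3rd each time.
Carrying on: F#4 → A4.
From A4 the diatonic shape gives A4 B4 F#5 B4 A4 D#4 G#4.

A4 B4 F#5 B4 A4 D#4 G#4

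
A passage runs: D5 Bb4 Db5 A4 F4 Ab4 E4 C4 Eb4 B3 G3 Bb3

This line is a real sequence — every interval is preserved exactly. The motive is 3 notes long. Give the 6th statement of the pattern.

C#3 A2 C3

Unit = 3 notes; the statements start on D5, A4, E4, B3, moving down a 4th each time.
Continuing the starts: F#3 → C#3.
Statement 6 starts on C#3 and keeps the same exact contour: C#3 A2 C3.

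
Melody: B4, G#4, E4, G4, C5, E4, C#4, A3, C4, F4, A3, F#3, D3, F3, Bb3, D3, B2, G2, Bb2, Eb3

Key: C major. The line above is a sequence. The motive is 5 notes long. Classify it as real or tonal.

Each cell has the same semitone pattern (-3, -4, 3, 5) — intervals are preserved exactly.
And G#4 lies outside C major, so the sequence is real rather than tonal.

real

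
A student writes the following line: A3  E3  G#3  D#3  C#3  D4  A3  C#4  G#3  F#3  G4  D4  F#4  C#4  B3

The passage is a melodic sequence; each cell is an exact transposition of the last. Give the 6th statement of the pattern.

With a 5-note motive the entries are A3, D4, G4, each up a 4th from the previous.
Carrying on: C5 → F5 → Bb5.
From Bb5 the exact shape gives Bb5 F5 A5 E5 D5.

Bb5 F5 A5 E5 D5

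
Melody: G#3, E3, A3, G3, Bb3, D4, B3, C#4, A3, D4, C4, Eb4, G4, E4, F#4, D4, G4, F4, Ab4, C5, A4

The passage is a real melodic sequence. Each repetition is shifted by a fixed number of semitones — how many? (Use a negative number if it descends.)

5

With a 7-note motive the entries are G#3, C#4, F#4, each up a 4th from the previous.
G#3→C#4 is 61 − 56 = 5 semitones.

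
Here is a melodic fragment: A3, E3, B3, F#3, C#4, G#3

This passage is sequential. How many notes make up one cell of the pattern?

There are 6 notes; a 2-note unit gives 3 cells:
A3 E3 | B3 F#3 | C#4 G#3
Every group is a transposition up a 2nd of the one before; no shorter unit works.

2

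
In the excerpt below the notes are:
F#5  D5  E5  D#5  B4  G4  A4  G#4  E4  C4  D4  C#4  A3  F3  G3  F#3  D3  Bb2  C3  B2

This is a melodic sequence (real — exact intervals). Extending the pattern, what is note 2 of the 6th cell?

Eb2

Grouping in 4s, the 2nd note of each cell is D5, G4, C4, F3, Bb2.
One more down a 5th gives Eb2.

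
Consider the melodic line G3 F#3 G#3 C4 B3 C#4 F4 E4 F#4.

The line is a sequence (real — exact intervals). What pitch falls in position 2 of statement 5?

D5

Grouping in 3s, the 2nd note of each cell is F#3, B3, E4.
Each moves up a 4th. Continuing: A4 → D5.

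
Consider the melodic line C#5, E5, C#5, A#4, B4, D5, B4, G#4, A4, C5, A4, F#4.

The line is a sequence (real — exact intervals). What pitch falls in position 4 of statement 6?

C4

The unit is 4 notes. Position-4 pitches of the 3 shown cells: A#4, G#4, F#4.
Carrying that down a 2nd forward: E4 → D4 → C4.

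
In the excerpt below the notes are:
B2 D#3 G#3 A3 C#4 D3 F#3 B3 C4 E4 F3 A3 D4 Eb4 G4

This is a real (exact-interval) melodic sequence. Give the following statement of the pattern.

Unit = 5 notes; the statements start on B2, D3, F3, moving up a 3rd each time.
So cell 4 is Ab3 C4 F4 Gb4 Bb4.

Ab3 C4 F4 Gb4 Bb4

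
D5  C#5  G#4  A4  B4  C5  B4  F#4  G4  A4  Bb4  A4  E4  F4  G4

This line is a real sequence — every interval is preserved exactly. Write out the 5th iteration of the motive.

With a 5-note motive the entries are D5, C5, Bb4, each down a 2nd from the previous.
Continuing the starts: Ab4 → Gb4.
From Gb4 the exact shape gives Gb4 F4 C4 Db4 Eb4.

Gb4 F4 C4 Db4 Eb4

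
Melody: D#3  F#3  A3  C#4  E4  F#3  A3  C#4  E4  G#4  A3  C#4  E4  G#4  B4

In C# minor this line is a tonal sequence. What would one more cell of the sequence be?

With a 5-note motive the entries are D#3, F#3, A3, each up a 3rd from the previous.
Statement 4 starts on C#4 and keeps the same diatonic contour: C#4 E4 G#4 B4 D#5.

C#4 E4 G#4 B4 D#5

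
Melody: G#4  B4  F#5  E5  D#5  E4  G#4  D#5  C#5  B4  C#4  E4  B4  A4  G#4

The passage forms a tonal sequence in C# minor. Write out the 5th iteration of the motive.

With a 5-note motive the entries are G#4, E4, C#4, each down a 3rd from the previous.
Carrying on: A3 → F#3.
Statement 5 starts on F#3 and keeps the same diatonic contour: F#3 A3 E4 D#4 C#4.

F#3 A3 E4 D#4 C#4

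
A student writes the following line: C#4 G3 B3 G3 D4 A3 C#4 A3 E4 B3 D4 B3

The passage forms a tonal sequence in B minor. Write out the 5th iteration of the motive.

G4 D4 F#4 D4

Unit = 4 notes; the statements start on C#4, D4, E4, moving up a 2nd each time.
Carrying on: F#4 → G4.
From G4 the diatonic shape gives G4 D4 F#4 D4.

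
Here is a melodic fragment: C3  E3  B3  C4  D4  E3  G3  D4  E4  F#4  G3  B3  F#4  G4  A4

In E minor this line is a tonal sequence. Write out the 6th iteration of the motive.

F#4 A4 E5 F#5 G5

The 5-note cells begin on C3, E3, G3 — each up a 3rd from the last.
Continuing the starts: B3 → D4 → F#4.
So cell 6 is F#4 A4 E5 F#5 G5.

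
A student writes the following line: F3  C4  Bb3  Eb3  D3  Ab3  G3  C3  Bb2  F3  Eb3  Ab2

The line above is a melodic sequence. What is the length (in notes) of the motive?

Try groups of 4 (3 cells in 12 notes):
F3 C4 Bb3 Eb3 | D3 Ab3 G3 C3 | Bb2 F3 Eb3 Ab2
That's a consistent down a 3rd shift per cell, and no other grouping gives one.

4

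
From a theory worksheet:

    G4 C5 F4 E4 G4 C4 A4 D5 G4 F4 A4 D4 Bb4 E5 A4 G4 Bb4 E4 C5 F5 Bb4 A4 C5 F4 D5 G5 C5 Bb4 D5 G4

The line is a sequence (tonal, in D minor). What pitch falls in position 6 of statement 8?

C5

The unit is 6 notes. Position-6 pitches of the 5 shown cells: C4, D4, E4, F4, G4.
Each moves up a 2nd. Continuing: A4 → Bb4 → C5.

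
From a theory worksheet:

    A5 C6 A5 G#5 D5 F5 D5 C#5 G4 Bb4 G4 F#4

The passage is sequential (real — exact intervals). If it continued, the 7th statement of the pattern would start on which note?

Eb2

Unit = 4 notes; the statements start on A5, D5, G4, moving down a 5th each time.
Extending the heads down a 5th: C4 → F3 → Bb2 → Eb2.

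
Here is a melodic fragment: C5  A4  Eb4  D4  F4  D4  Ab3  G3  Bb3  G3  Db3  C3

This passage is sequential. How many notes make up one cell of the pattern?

4

Try groups of 4 (3 cells in 12 notes):
C5 A4 Eb4 D4 | F4 D4 Ab3 G3 | Bb3 G3 Db3 C3
That's a consistent down a 5th shift per cell, and no other grouping gives one.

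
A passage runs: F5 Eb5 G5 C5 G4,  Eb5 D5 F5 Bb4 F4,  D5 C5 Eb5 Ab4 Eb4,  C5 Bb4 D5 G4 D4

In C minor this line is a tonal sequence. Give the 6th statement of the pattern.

Ab4 G4 Bb4 Eb4 Bb3

Unit = 5 notes; the statements start on F5, Eb5, D5, C5, moving down a 2nd each time.
Carrying on: Bb4 → Ab4.
Statement 6 starts on Ab4 and keeps the same diatonic contour: Ab4 G4 Bb4 Eb4 Bb3.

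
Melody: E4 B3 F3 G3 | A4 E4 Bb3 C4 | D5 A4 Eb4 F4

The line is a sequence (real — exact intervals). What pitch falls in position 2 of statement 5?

G5

With 4-note cells, note 2 of each statement runs B3, E4, A4.
Extending up a 4th: D5 → G5.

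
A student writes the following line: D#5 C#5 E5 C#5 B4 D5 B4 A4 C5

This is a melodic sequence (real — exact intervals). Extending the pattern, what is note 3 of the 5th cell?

Grouping in 3s, the 3rd note of each cell is E5, D5, C5.
Extending down a 2nd: Bb4 → Ab4.

Ab4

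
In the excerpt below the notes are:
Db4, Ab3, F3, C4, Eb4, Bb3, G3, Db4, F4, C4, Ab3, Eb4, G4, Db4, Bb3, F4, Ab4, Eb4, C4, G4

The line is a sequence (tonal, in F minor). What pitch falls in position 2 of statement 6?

F4

Grouping in 4s, the 2nd note of each cell is Ab3, Bb3, C4, Db4, Eb4.
Each moves up a 2nd; the next is F4.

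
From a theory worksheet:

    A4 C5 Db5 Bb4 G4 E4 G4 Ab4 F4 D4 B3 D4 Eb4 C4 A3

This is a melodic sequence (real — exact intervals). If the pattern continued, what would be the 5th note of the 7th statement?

C#2

The unit is 5 notes. Position-5 pitches of the 3 shown cells: G4, D4, A3.
Carrying that down a 4th forward: E3 → B2 → F#2 → C#2.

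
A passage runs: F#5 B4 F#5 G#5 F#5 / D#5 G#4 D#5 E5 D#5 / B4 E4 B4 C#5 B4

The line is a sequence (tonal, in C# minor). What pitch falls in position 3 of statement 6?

C#4

The unit is 5 notes. Position-3 pitches of the 3 shown cells: F#5, D#5, B4.
Extending down a 3rd: G#4 → E4 → C#4.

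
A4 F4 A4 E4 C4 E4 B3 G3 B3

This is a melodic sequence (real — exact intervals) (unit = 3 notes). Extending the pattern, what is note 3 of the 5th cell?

C#3

The unit is 3 notes. Position-3 pitches of the 3 shown cells: A4, E4, B3.
Carrying that down a 4th forward: F#3 → C#3.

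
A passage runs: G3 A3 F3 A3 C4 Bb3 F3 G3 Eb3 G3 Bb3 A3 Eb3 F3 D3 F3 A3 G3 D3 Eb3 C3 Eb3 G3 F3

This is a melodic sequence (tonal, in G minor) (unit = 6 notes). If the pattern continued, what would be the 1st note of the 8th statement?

With 6-note cells, note 1 of each statement runs G3, F3, Eb3, D3.
Each moves down a 2nd. Continuing: C3 → Bb2 → A2 → G2.

G2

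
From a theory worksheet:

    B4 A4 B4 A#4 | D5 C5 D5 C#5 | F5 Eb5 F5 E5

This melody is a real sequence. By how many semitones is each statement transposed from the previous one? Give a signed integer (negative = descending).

3

Unit = 4 notes; the statements start on B4, D5, F5, moving up a 3rd each time.
Counting half-steps from B4 to D5: 3.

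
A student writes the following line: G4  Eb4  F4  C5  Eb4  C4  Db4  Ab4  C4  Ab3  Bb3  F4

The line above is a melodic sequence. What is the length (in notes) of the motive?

Try groups of 4 (3 cells in 12 notes):
G4 Eb4 F4 C5 | Eb4 C4 Db4 Ab4 | C4 Ab3 Bb3 F4
That's a consistent down a 3rd shift per cell, and no other grouping gives one.

4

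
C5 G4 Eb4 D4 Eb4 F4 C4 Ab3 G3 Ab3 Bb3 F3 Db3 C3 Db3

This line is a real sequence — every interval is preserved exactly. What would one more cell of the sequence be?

Eb3 Bb2 Gb2 F2 Gb2

Taking 5-note groups, the heads are C5, F4, Bb3: the pattern moves down a 5th.
Statement 4 starts on Eb3 and keeps the same exact contour: Eb3 Bb2 Gb2 F2 Gb2.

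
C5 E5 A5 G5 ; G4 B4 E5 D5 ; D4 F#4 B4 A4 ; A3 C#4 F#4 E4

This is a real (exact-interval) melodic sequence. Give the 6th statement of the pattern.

Unit = 4 notes; the statements start on C5, G4, D4, A3, moving down a 4th each time.
Extending down a 4th: E3 → B2.
From B2 the exact shape gives B2 D#3 G#3 F#3.

B2 D#3 G#3 F#3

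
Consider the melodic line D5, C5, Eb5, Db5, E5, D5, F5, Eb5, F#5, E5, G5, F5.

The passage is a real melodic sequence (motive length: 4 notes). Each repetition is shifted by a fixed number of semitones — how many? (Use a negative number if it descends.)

2

Unit = 4 notes; the statements start on D5, E5, F#5, moving up a 2nd each time.
D5 to E5 spans +2 semitones.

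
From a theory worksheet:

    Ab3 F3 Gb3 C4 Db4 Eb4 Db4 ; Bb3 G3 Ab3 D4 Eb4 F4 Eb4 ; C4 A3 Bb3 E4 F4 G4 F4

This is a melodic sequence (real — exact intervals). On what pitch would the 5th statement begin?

E4

Unit = 7 notes; the statements start on Ab3, Bb3, C4, moving up a 2nd each time.
Continuing: D4 → E4. Statement 5 starts on E4.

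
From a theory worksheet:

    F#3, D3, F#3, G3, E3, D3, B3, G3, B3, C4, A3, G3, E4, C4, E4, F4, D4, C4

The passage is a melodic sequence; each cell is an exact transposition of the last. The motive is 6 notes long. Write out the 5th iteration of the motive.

With a 6-note motive the entries are F#3, B3, E4, each up a 4th from the previous.
Extending up a 4th: A4 → D5.
From D5 the exact shape gives D5 Bb4 D5 Eb5 C5 Bb4.

D5 Bb4 D5 Eb5 C5 Bb4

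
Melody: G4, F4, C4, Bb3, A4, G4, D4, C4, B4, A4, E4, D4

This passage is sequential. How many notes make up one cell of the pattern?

Try groups of 4 (3 cells in 12 notes):
G4 F4 C4 Bb3 | A4 G4 D4 C4 | B4 A4 E4 D4
That's a consistent up a 2nd shift per cell, and no other grouping gives one.

4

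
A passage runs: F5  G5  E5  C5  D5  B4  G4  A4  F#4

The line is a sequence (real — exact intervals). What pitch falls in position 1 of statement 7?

Grouping in 3s, the 1st note of each cell is F5, C5, G4.
Carrying that down a 4th forward: D4 → A3 → E3 → B2.

B2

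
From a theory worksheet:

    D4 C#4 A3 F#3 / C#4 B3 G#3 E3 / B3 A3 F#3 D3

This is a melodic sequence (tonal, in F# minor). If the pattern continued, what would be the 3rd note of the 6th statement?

The unit is 4 notes. Position-3 pitches of the 3 shown cells: A3, G#3, F#3.
Each moves down a 2nd. Continuing: E3 → D3 → C#3.

C#3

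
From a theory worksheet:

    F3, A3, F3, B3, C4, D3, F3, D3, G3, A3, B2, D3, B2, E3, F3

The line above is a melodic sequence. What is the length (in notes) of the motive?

There are 15 notes; a 5-note unit gives 3 cells:
F3 A3 F3 B3 C4 | D3 F3 D3 G3 A3 | B2 D3 B2 E3 F3
That's a consistent down a 3rd shift per cell, and no other grouping gives one.

5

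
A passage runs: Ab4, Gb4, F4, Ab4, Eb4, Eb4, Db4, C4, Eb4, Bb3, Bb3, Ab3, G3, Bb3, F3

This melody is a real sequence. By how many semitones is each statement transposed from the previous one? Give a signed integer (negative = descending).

The 5-note cells begin on Ab4, Eb4, Bb3 — each down a 4th from the last.
Ab4 to Eb4 spans -5 semitones.

-5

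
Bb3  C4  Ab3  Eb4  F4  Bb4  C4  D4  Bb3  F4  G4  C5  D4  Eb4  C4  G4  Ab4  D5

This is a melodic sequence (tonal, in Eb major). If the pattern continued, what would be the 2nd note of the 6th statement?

Grouping in 6s, the 2nd note of each cell is C4, D4, Eb4.
Extending up a 2nd: F4 → G4 → Ab4.

Ab4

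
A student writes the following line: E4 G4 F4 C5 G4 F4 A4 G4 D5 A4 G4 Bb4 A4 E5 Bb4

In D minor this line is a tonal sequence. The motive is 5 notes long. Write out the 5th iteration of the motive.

With a 5-note motive the entries are E4, F4, G4, each up a 2nd from the previous.
Continuing the starts: A4 → Bb4.
From Bb4 the diatonic shape gives Bb4 D5 C5 G5 D5.

Bb4 D5 C5 G5 D5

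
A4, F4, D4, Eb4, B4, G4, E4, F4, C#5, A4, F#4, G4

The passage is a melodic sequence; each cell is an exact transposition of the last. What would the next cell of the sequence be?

The 4-note cells begin on A4, B4, C#5 — each up a 2nd from the last.
From D#5 the exact shape gives D#5 B4 G#4 A4.

D#5 B4 G#4 A4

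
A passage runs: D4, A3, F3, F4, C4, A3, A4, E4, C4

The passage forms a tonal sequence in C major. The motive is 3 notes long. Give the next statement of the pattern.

The 3-note cells begin on D4, F4, A4 — each up a 3rd from the last.
So cell 4 is C5 G4 E4.

C5 G4 E4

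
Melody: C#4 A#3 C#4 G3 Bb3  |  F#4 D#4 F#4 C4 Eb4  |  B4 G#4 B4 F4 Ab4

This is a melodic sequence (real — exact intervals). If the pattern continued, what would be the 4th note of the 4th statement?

Grouping in 5s, the 4th note of each cell is G3, C4, F4.
One more up a 4th gives Bb4.

Bb4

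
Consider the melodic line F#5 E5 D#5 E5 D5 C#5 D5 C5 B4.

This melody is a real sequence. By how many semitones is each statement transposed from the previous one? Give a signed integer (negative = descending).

The 3-note cells begin on F#5, E5, D5 — each down a 2nd from the last.
F#5→E5 is 76 − 78 = -2 semitones.

-2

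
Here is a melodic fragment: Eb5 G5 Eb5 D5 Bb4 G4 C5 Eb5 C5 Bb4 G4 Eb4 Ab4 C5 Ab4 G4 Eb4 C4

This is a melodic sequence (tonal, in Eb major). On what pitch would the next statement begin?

F4

Taking 6-note groups, the heads are Eb5, C5, Ab4: the pattern moves down a 3rd.
One more step down a 3rd gives F4.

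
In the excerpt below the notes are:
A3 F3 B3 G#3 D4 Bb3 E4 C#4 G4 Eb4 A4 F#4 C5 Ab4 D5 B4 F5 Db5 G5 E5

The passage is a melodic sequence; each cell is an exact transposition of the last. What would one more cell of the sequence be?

Bb5 Gb5 C6 A5

The 4-note cells begin on A3, D4, G4, C5, F5 — each up a 4th from the last.
Statement 6 starts on Bb5 and keeps the same exact contour: Bb5 Gb5 C6 A5.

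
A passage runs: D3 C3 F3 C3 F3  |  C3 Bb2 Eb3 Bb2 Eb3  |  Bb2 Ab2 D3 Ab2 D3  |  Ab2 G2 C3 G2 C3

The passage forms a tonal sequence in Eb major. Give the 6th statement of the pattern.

With a 5-note motive the entries are D3, C3, Bb2, Ab2, each down a 2nd from the previous.
Extending down a 2nd: G2 → F2.
So cell 6 is F2 Eb2 Ab2 Eb2 Ab2.

F2 Eb2 Ab2 Eb2 Ab2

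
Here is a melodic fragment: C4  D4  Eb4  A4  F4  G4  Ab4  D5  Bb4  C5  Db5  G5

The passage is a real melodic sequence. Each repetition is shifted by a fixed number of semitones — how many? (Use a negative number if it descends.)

5

With a 4-note motive the entries are C4, F4, Bb4, each up a 4th from the previous.
Counting half-steps from C4 to F4: 5.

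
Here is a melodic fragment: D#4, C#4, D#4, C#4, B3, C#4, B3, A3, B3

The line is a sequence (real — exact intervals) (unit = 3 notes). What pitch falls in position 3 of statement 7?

Grouping in 3s, the 3rd note of each cell is D#4, C#4, B3.
Extending down a 2nd: A3 → G3 → F3 → Eb3.

Eb3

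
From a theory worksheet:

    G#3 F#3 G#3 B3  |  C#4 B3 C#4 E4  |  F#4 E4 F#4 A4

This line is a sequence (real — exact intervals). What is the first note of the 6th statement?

A5

Taking 4-note groups, the heads are G#3, C#4, F#4: the pattern moves up a 4th.
Continuing: B4 → E5 → A5. Statement 6 starts on A5.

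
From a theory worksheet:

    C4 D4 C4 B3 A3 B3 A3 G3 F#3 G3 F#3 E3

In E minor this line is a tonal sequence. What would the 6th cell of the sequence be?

The 4-note cells begin on C4, A3, F#3 — each down a 3rd from the last.
Carrying on: D3 → B2 → G2.
Statement 6 starts on G2 and keeps the same diatonic contour: G2 A2 G2 F#2.

G2 A2 G2 F#2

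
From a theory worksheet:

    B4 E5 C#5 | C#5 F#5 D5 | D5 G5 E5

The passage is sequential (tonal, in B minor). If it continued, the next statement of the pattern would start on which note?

Taking 3-note groups, the heads are B4, C#5, D5: the pattern moves up a 2nd.
The next head, up a 2nd from D5, is E5.

E5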